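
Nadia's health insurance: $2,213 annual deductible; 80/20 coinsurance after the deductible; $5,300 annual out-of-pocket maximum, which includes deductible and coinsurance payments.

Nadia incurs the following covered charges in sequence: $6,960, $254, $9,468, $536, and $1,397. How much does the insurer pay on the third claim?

$7,574.40

Claim 1 — $6,960: $2,213 finishes the deductible; $4,747 goes to coinsurance; 20% of $4,747 = $949.40. Patient pays $3,162.40; OOP now $3,162.40. Insurer: $6,960 − $3,162.40 = $3,797.60.
Claim 2 — $254: deductible met; 20% of $254 = $50.80. Cost to patient: $50.80. OOP to date $3,213.20. Insurer: $254 − $50.80 = $203.20.
Claim 3 — $9,468: deductible already satisfied, so patient's share is 20% × $9,468 = $1,893.60. Patient pays $1,893.60; OOP now $5,106.80. Insurer: $9,468 − $1,893.60 = $7,574.40.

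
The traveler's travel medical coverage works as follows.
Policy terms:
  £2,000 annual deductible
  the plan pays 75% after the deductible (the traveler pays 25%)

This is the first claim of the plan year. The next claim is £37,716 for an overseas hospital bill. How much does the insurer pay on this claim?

The full £2,000 deductible is still open; £2,000 of this bill applies to it.
That leaves £37,716 − £2,000 = £35,716 for coinsurance.
Coinsurance: £35,716 × 25% = £8,929.
Traveler responsibility: £2,000 + £8,929 = £10,929.
The plan picks up £37,716 − £10,929 = £26,787.

£26,787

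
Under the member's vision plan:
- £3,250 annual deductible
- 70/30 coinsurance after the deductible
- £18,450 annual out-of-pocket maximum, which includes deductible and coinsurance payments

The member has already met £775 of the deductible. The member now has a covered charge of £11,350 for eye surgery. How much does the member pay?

£5,137.50

£775 of the £3,250 deductible is already met, leaving £2,475.
The remaining £8,875 (= £11,350 − £2,475) moves to coinsurance.
Coinsurance: £8,875 × 30% = £2,662.50.
Member responsibility before any cap: £2,475 + £2,662.50 = £5,137.50.
Year-to-date out-of-pocket becomes £775 + £5,137.50 = £5,912.50, still under the £18,450 maximum, so no cap applies.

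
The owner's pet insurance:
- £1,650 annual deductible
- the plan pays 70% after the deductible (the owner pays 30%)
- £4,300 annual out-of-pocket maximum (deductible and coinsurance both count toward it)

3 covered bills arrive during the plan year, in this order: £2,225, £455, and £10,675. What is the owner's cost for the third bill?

£2,341

Claim 1 (£2,225): deductible takes £1,650, £575 remains; coinsurance £575 × 30% = £172.50. Owner pays £1,822.50; OOP now £1,822.50.
Claim 2 (£455): deductible already satisfied, so owner's share is 30% × £455 = £136.50. Cost to owner: £136.50. OOP to date £1,959.
Claim 3 (£10,675): 30% coinsurance on £10,675 = £3,202.50. Adding that to £1,959 gives £5,161.50, past the £4,300 cap; owner pays only £4,300 − £1,959 = £2,341.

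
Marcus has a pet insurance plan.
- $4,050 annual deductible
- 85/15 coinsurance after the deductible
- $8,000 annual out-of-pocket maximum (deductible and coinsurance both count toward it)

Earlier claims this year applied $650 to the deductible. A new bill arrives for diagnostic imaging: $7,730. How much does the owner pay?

Remaining deductible: $4,050 − $650 = $3,400.
That leaves $7,730 − $3,400 = $4,330 for coinsurance.
Coinsurance: $4,330 × 15% = $649.50.
That puts the owner's cost at $3,400 + $649.50 = $4,049.50 before any cap.
Year-to-date out-of-pocket becomes $650 + $4,049.50 = $4,699.50, still under the $8,000 maximum, so no cap applies.

$4,049.50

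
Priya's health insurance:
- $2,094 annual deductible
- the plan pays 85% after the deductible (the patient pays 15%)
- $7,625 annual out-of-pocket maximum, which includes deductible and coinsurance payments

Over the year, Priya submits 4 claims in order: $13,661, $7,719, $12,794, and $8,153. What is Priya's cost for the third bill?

#1 ($13,661): $2,094 to deductible, leaving $11,567; 15% of $11,567 = $1,735.05. Patient pays $3,829.05; OOP now $3,829.05.
#2 ($7,719): 15% coinsurance on $7,719 = $1,157.85. Patient pays $1,157.85; OOP now $4,986.90.
#3 ($12,794): 15% coinsurance on $12,794 = $1,919.10. Patient owes $1,919.10 (running OOP $6,906).

$1,919.10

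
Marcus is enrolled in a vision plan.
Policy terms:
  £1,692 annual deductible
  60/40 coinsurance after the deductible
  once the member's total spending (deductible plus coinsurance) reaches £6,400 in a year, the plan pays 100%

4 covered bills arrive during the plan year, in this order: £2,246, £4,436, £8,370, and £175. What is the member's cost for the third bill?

£2,712

Claim 1 (£2,246): £1,692 to deductible, leaving £554; member's 40% is £221.60. Member pays £1,913.60; OOP now £1,913.60.
Claim 2 (£4,436): deductible met; 40% of £4,436 = £1,774.40. Member pays £1,774.40; OOP now £3,688.
Claim 3 (£8,370): 40% coinsurance on £8,370 = £3,348. That would push OOP to £7,036, over the £6,400 cap, so member pays £6,400 − £3,688 = £2,712.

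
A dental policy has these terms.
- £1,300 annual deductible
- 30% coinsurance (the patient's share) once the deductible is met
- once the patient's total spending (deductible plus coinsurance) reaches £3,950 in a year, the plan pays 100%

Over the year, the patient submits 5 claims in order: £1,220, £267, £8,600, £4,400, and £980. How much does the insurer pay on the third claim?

£6,020

#1 (£1,220): all of it applies to the deductible. Cost to patient: £1,220. OOP to date £1,220. Insurer: £1,220 − £1,220 = £0.
#2 (£267): deductible takes £80, £187 remains; patient's 30% is £56.10. Patient owes £136.10 (running OOP £1,356.10). Plan pays £267 − £136.10 = £130.90.
#3 (£8,600): 30% coinsurance on £8,600 = £2,580. Patient owes £2,580 (running OOP £3,936.10). Plan pays £8,600 − £2,580 = £6,020.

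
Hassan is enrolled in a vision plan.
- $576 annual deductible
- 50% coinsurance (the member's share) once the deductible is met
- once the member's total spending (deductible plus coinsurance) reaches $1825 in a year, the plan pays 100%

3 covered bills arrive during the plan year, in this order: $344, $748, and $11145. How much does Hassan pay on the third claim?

#1 ($344): all of it applies to the deductible. Member owes $344 (running OOP $344).
#2 ($748): deductible takes $232, $516 remains; 50% of $516 = $258. Cost to member: $490. OOP to date $834.
#3 ($11145): 50% coinsurance on $11145 = $5572.50. Adding that to $834 gives $6406.50, past the $1825 cap; member pays only $1825 − $834 = $991.

$991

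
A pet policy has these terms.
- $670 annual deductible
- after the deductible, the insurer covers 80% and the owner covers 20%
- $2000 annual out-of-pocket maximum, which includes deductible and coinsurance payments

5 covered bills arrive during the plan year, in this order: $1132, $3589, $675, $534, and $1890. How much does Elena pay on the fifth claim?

Claim 1 — $1132: deductible takes $670, $462 remains; owner's 20% is $92.40. Owner owes $762.40 (running OOP $762.40).
Claim 2 — $3589: 20% coinsurance on $3589 = $717.80. Owner pays $717.80; OOP now $1480.20.
Claim 3 — $675: 20% coinsurance on $675 = $135. Owner pays $135; OOP now $1615.20.
Claim 4 — $534: deductible already satisfied, so owner's share is 20% × $534 = $106.80. Owner pays $106.80; OOP now $1722.
Claim 5 — $1890: 20% coinsurance on $1890 = $378. Adding that to $1722 gives $2100, past the $2000 cap; owner pays only $2000 − $1722 = $278.

$278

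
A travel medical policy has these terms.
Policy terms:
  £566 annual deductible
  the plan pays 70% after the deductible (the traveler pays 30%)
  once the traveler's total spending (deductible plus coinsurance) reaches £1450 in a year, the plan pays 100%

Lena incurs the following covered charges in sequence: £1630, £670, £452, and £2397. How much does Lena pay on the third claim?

£135.60

Claim 1 (£1630): £566 to deductible, leaving £1064; coinsurance £1064 × 30% = £319.20. Cost to traveler: £885.20. OOP to date £885.20.
Claim 2 (£670): 30% coinsurance on £670 = £201. Cost to traveler: £201. OOP to date £1086.20.
Claim 3 (£452): deductible already satisfied, so traveler's share is 30% × £452 = £135.60. Traveler owes £135.60 (running OOP £1221.80).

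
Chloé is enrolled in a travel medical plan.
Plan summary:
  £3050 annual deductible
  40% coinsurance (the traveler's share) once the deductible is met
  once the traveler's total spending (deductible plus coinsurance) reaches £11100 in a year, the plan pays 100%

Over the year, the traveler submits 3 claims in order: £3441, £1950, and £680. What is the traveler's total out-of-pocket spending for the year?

£4258.40

Claim 1 (£3441): £3050 to deductible, leaving £391; coinsurance £391 × 40% = £156.40. Cost to traveler: £3206.40. OOP to date £3206.40.
Claim 2 (£1950): deductible met; 40% of £1950 = £780. Cost to traveler: £780. OOP to date £3986.40.
Claim 3 (£680): 40% coinsurance on £680 = £272. Cost to traveler: £272. OOP to date £4258.40.
Summing the traveler's payments: £3206.40 + £780 + £272 = £4258.40.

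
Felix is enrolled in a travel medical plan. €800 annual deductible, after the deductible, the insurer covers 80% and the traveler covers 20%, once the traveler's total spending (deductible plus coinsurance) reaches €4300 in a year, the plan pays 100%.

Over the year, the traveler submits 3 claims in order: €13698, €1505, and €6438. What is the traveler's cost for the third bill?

Claim 1 (€13698): deductible takes €800, €12898 remains; traveler's 20% is €2579.60. Traveler pays €3379.60; OOP now €3379.60.
Claim 2 (€1505): deductible met; 20% of €1505 = €301. Traveler pays €301; OOP now €3680.60.
Claim 3 (€6438): 20% coinsurance on €6438 = €1287.60. That would push OOP to €4968.20, over the €4300 cap, so traveler pays €4300 − €3680.60 = €619.40.

€619.40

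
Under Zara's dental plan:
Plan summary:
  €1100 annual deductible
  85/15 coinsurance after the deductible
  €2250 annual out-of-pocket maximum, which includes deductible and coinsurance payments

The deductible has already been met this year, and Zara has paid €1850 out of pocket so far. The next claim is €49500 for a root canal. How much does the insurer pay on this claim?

The deductible is already satisfied, so the full bill goes to coinsurance.
Patient's 15% share of €49500 is €7425.
That would bring total out-of-pocket to €9275, past the €2250 cap. The patient is capped at €2250 − €1850 = €400 on this claim.
The plan picks up €49500 − €400 = €49100.

€49100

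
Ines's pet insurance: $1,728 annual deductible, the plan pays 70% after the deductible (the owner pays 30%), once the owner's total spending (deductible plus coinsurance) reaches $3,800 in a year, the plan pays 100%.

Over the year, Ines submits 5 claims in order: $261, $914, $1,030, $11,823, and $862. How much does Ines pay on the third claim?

#1 ($261): all of it applies to the deductible. Owner owes $261 (running OOP $261).
#2 ($914): all of it applies to the deductible. Owner owes $914 (running OOP $1,175).
#3 ($1,030): deductible takes $553, $477 remains; coinsurance $477 × 30% = $143.10. Cost to owner: $696.10. OOP to date $1,871.10.

$696.10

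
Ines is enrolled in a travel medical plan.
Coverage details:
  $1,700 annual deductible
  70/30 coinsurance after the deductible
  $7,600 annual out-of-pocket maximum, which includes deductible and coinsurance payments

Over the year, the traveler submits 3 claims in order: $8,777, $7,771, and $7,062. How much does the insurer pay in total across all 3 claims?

$16,010

Claim 1 ($8,777): deductible takes $1,700, $7,077 remains; traveler's 30% is $2,123.10. Cost to traveler: $3,823.10. OOP to date $3,823.10. Plan pays $8,777 − $3,823.10 = $4,953.90.
Claim 2 ($7,771): deductible met; 30% of $7,771 = $2,331.30. Traveler pays $2,331.30; OOP now $6,154.40. Insurer: $7,771 − $2,331.30 = $5,439.70.
Claim 3 ($7,062): deductible met; 30% of $7,062 = $2,118.60. Adding that to $6,154.40 gives $8,273, past the $7,600 cap; traveler pays only $7,600 − $6,154.40 = $1,445.60. Insurer: $7,062 − $1,445.60 = $5,616.40.
Insurer total = bills − traveler's total = $23,610 − $7,600 = $16,010.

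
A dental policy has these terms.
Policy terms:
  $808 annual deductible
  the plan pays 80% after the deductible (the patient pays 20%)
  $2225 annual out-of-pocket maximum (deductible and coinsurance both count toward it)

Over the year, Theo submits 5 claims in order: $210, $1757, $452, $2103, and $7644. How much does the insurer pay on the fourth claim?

$1682.40

Claim 1 — $210: all of it applies to the deductible. Cost to patient: $210. OOP to date $210. Plan pays $210 − $210 = $0.
Claim 2 — $1757: $598 finishes the deductible; $1159 goes to coinsurance; 20% of $1159 = $231.80. Cost to patient: $829.80. OOP to date $1039.80. Plan pays $1757 − $829.80 = $927.20.
Claim 3 — $452: deductible already satisfied, so patient's share is 20% × $452 = $90.40. Patient pays $90.40; OOP now $1130.20. Plan pays $452 − $90.40 = $361.60.
Claim 4 — $2103: deductible already satisfied, so patient's share is 20% × $2103 = $420.60. Patient owes $420.60 (running OOP $1550.80). Insurer: $2103 − $420.60 = $1682.40.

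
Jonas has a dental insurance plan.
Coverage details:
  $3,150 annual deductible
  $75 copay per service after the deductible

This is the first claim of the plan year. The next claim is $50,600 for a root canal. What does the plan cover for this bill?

The full $3,150 deductible is still open; $3,150 of this bill applies to it.
After the $3,150 deductible portion, $50,600 − $3,150 = $47,450 is subject to the copay.
Copay on this service: $75.
So the patient owes $3,150 + $75 = $3,225.
The plan picks up $50,600 − $3,225 = $47,375.

$47,375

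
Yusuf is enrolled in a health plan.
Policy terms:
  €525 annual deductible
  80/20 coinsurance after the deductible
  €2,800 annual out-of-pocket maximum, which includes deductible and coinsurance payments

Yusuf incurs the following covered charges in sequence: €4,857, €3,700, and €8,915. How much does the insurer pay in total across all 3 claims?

€14,672

Claim 1 (€4,857): €525 to deductible, leaving €4,332; patient's 20% is €866.40. Patient owes €1,391.40 (running OOP €1,391.40). Insurer: €4,857 − €1,391.40 = €3,465.60.
Claim 2 (€3,700): deductible already satisfied, so patient's share is 20% × €3,700 = €740. Cost to patient: €740. OOP to date €2,131.40. Plan pays €3,700 − €740 = €2,960.
Claim 3 (€8,915): deductible already satisfied, so patient's share is 20% × €8,915 = €1,783. Adding that to €2,131.40 gives €3,914.40, past the €2,800 cap; patient pays only €2,800 − €2,131.40 = €668.60. Plan pays €8,915 − €668.60 = €8,246.40.
Insurer total: €3,465.60 + €2,960 + €8,246.40 = €14,672.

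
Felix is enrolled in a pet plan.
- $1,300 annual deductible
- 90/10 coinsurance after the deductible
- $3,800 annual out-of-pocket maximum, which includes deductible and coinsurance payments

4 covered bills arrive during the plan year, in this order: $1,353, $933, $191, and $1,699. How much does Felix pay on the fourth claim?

$169.90

Claim 1 — $1,353: $1,300 to deductible, leaving $53; 10% of $53 = $5.30. Cost to owner: $1,305.30. OOP to date $1,305.30.
Claim 2 — $933: deductible already satisfied, so owner's share is 10% × $933 = $93.30. Cost to owner: $93.30. OOP to date $1,398.60.
Claim 3 — $191: deductible met; 10% of $191 = $19.10. Owner pays $19.10; OOP now $1,417.70.
Claim 4 — $1,699: deductible already satisfied, so owner's share is 10% × $1,699 = $169.90. Owner owes $169.90 (running OOP $1,587.60).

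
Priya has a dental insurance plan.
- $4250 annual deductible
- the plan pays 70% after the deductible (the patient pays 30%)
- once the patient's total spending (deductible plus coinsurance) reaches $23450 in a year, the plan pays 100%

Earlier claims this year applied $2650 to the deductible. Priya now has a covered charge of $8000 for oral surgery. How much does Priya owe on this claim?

$2650 of the $4250 deductible is already met, leaving $1600.
After the $1600 deductible portion, $8000 − $1600 = $6400 is subject to coinsurance.
30% of $6400 = $1920 falls to the patient.
So the patient owes $1600 + $1920 = $3520 before any cap.
Cumulative spending $2650 + $3520 = $6170 stays under the $23450 maximum.

$3520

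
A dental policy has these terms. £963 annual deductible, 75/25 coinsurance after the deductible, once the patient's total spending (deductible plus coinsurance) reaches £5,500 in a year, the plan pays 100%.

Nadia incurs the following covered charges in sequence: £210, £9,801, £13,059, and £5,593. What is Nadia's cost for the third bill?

Claim 1 (£210): fully absorbed by the deductible. Patient owes £210 (running OOP £210).
Claim 2 (£9,801): deductible takes £753, £9,048 remains; coinsurance £9,048 × 25% = £2,262. Cost to patient: £3,015. OOP to date £3,225.
Claim 3 (£13,059): deductible already satisfied, so patient's share is 25% × £13,059 = £3,264.75. That would push OOP to £6,489.75, over the £5,500 cap, so patient pays £5,500 − £3,225 = £2,275.

£2,275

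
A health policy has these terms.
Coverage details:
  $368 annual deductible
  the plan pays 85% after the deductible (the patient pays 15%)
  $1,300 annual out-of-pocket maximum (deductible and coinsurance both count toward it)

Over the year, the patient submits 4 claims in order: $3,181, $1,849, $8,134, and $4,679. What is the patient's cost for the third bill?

$232.70

Bill 1, $3,181: deductible takes $368, $2,813 remains; coinsurance $2,813 × 15% = $421.95. Patient owes $789.95 (running OOP $789.95).
Bill 2, $1,849: 15% coinsurance on $1,849 = $277.35. Cost to patient: $277.35. OOP to date $1,067.30.
Bill 3, $8,134: 15% coinsurance on $8,134 = $1,220.10. OOP would hit $2,287.40 > $1,300, so the cap limits the patient to $1,300 − $1,067.30 = $232.70.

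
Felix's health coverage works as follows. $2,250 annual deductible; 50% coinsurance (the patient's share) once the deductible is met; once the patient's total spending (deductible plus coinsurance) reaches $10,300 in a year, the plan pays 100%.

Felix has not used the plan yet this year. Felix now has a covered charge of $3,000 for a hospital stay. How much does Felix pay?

$2,625

Nothing has been paid toward the $2,250 deductible, so the first $2,250 of this charge is applied there.
That leaves $3,000 − $2,250 = $750 for coinsurance.
50% of $750 = $375 falls to the patient.
So the patient owes $2,250 + $375 = $2,625 before any cap.
Total out-of-pocket so far would be $0 + $2,625 = $2,625, below the $10,300 cap — no reduction.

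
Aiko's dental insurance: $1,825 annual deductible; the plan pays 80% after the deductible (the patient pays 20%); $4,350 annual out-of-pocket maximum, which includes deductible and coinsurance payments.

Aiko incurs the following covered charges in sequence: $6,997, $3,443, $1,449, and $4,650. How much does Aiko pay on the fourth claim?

#1 ($6,997): $1,825 to deductible, leaving $5,172; 20% of $5,172 = $1,034.40. Cost to patient: $2,859.40. OOP to date $2,859.40.
#2 ($3,443): deductible met; 20% of $3,443 = $688.60. Patient owes $688.60 (running OOP $3,548).
#3 ($1,449): 20% coinsurance on $1,449 = $289.80. Patient owes $289.80 (running OOP $3,837.80).
#4 ($4,650): deductible already satisfied, so patient's share is 20% × $4,650 = $930. That would push OOP to $4,767.80, over the $4,350 cap, so patient pays $4,350 − $3,837.80 = $512.20.

$512.20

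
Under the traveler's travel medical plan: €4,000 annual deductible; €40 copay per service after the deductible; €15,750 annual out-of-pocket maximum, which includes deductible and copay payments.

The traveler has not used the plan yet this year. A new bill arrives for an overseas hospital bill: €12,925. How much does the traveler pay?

€4,040

Nothing has been paid toward the €4,000 deductible, so the first €4,000 of this charge is applied there.
That leaves €12,925 − €4,000 = €8,925 for the copay.
Copay on this service: €40.
Traveler responsibility before any cap: €4,000 + €40 = €4,040.
Year-to-date out-of-pocket becomes €0 + €4,040 = €4,040, still under the €15,750 maximum, so no cap applies.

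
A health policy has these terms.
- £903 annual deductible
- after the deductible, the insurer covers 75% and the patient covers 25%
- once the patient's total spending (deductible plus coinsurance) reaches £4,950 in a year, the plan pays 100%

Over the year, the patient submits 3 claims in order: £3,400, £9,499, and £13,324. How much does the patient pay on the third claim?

£1,048

Claim 1 (£3,400): £903 to deductible, leaving £2,497; patient's 25% is £624.25. Patient owes £1,527.25 (running OOP £1,527.25).
Claim 2 (£9,499): deductible already satisfied, so patient's share is 25% × £9,499 = £2,374.75. Patient owes £2,374.75 (running OOP £3,902).
Claim 3 (£13,324): 25% coinsurance on £13,324 = £3,331. That would push OOP to £7,233, over the £4,950 cap, so patient pays £4,950 − £3,902 = £1,048.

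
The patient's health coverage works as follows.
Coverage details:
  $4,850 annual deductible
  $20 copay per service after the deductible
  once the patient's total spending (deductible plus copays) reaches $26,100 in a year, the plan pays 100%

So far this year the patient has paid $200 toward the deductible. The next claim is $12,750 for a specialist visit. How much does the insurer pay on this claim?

$200 of the $4,850 deductible is already met, leaving $4,650.
That leaves $12,750 − $4,650 = $8,100 for the copay.
Copay on this service: $20.
So the patient owes $4,650 + $20 = $4,670 before any cap.
Cumulative spending $200 + $4,670 = $4,870 stays under the $26,100 maximum.
Insurer pays the balance: $12,750 − $4,670 = $8,080.

$8,080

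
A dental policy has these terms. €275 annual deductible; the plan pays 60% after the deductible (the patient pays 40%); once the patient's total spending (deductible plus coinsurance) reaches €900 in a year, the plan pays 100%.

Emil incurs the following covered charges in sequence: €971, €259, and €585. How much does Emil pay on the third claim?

€234

Bill 1, €971: €275 to deductible, leaving €696; 40% of €696 = €278.40. Patient pays €553.40; OOP now €553.40.
Bill 2, €259: deductible met; 40% of €259 = €103.60. Patient owes €103.60 (running OOP €657).
Bill 3, €585: deductible already satisfied, so patient's share is 40% × €585 = €234. Cost to patient: €234. OOP to date €891.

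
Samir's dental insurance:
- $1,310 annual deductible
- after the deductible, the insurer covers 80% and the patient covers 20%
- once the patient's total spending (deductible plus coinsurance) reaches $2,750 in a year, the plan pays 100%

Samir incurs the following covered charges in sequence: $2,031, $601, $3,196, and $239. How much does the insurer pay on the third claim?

Claim 1 ($2,031): deductible takes $1,310, $721 remains; patient's 20% is $144.20. Patient owes $1,454.20 (running OOP $1,454.20). Insurer: $2,031 − $1,454.20 = $576.80.
Claim 2 ($601): deductible already satisfied, so patient's share is 20% × $601 = $120.20. Patient owes $120.20 (running OOP $1,574.40). Insurer: $601 − $120.20 = $480.80.
Claim 3 ($3,196): deductible met; 20% of $3,196 = $639.20. Patient pays $639.20; OOP now $2,213.60. Plan pays $3,196 − $639.20 = $2,556.80.

$2,556.80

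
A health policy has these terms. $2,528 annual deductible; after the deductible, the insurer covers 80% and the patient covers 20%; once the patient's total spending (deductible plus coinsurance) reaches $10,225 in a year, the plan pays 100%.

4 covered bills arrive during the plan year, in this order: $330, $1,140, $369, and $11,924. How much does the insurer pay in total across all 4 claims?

$8,988

#1 ($330): entire amount goes to the deductible. Cost to patient: $330. OOP to date $330. Plan pays $330 − $330 = $0.
#2 ($1,140): all of it applies to the deductible. Patient pays $1,140; OOP now $1,470. Plan pays $1,140 − $1,140 = $0.
#3 ($369): all of it applies to the deductible. Cost to patient: $369. OOP to date $1,839. Insurer: $369 − $369 = $0.
#4 ($11,924): $689 finishes the deductible; $11,235 goes to coinsurance; coinsurance $11,235 × 20% = $2,247. Patient owes $2,936 (running OOP $4,775). Plan pays $11,924 − $2,936 = $8,988.
Insurer total: $0 + $0 + $0 + $8,988 = $8,988.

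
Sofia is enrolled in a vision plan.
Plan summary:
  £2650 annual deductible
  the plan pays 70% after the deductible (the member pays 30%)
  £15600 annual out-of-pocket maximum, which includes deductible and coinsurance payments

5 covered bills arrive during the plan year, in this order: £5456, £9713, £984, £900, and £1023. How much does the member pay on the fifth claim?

#1 (£5456): £2650 to deductible, leaving £2806; member's 30% is £841.80. Member pays £3491.80; OOP now £3491.80.
#2 (£9713): deductible already satisfied, so member's share is 30% × £9713 = £2913.90. Cost to member: £2913.90. OOP to date £6405.70.
#3 (£984): 30% coinsurance on £984 = £295.20. Cost to member: £295.20. OOP to date £6700.90.
#4 (£900): deductible met; 30% of £900 = £270. Member owes £270 (running OOP £6970.90).
#5 (£1023): deductible already satisfied, so member's share is 30% × £1023 = £306.90. Member pays £306.90; OOP now £7277.80.

£306.90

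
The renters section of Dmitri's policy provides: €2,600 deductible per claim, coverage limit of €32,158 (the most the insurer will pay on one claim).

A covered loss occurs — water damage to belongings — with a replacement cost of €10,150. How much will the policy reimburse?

After the deductible, €10,150 − €2,600 = €7,550 remains.
€7,550 is within the €32,158 limit, so the insurer pays €7,550.

€7,550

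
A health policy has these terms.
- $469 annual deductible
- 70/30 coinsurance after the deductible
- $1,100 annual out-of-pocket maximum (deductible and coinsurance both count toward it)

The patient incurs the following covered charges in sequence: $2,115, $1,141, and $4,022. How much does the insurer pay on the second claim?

$1,003.80

Bill 1, $2,115: deductible takes $469, $1,646 remains; coinsurance $1,646 × 30% = $493.80. Patient owes $962.80 (running OOP $962.80). Plan pays $2,115 − $962.80 = $1,152.20.
Bill 2, $1,141: 30% coinsurance on $1,141 = $342.30. Adding that to $962.80 gives $1,305.10, past the $1,100 cap; patient pays only $1,100 − $962.80 = $137.20. Plan pays $1,141 − $137.20 = $1,003.80.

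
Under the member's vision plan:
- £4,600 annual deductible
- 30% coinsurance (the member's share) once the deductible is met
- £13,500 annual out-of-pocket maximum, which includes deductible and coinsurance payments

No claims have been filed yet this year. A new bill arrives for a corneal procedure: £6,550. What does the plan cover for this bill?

The full £4,600 deductible is still open; £4,600 of this bill applies to it.
That leaves £6,550 − £4,600 = £1,950 for coinsurance.
30% of £1,950 = £585 falls to the member.
So the member owes £4,600 + £585 = £5,185 before any cap.
Year-to-date out-of-pocket becomes £0 + £5,185 = £5,185, still under the £13,500 maximum, so no cap applies.
The insurer covers the remainder: £6,550 − £5,185 = £1,365.

£1,365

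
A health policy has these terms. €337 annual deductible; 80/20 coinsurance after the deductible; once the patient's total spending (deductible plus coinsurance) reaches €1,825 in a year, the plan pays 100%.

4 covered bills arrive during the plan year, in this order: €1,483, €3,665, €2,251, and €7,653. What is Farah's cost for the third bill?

€450.20

Claim 1 (€1,483): €337 to deductible, leaving €1,146; patient's 20% is €229.20. Patient owes €566.20 (running OOP €566.20).
Claim 2 (€3,665): deductible met; 20% of €3,665 = €733. Patient pays €733; OOP now €1,299.20.
Claim 3 (€2,251): 20% coinsurance on €2,251 = €450.20. Cost to patient: €450.20. OOP to date €1,749.40.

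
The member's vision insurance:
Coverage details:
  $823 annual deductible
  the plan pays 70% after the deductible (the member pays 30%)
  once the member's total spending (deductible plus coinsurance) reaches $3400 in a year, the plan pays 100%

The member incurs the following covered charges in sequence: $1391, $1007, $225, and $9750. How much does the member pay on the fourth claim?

Claim 1 ($1391): $823 finishes the deductible; $568 goes to coinsurance; member's 30% is $170.40. Member pays $993.40; OOP now $993.40.
Claim 2 ($1007): deductible already satisfied, so member's share is 30% × $1007 = $302.10. Member owes $302.10 (running OOP $1295.50).
Claim 3 ($225): deductible met; 30% of $225 = $67.50. Cost to member: $67.50. OOP to date $1363.
Claim 4 ($9750): deductible met; 30% of $9750 = $2925. Adding that to $1363 gives $4288, past the $3400 cap; member pays only $3400 − $1363 = $2037.

$2037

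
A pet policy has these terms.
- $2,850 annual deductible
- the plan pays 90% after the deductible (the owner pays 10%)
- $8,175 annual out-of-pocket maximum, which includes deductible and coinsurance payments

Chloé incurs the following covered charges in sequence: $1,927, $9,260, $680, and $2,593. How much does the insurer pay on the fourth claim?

Claim 1 ($1,927): fully absorbed by the deductible. Cost to owner: $1,927. OOP to date $1,927. Plan pays $1,927 − $1,927 = $0.
Claim 2 ($9,260): $923 to deductible, leaving $8,337; owner's 10% is $833.70. Cost to owner: $1,756.70. OOP to date $3,683.70. Insurer: $9,260 − $1,756.70 = $7,503.30.
Claim 3 ($680): deductible already satisfied, so owner's share is 10% × $680 = $68. Owner owes $68 (running OOP $3,751.70). Insurer: $680 − $68 = $612.
Claim 4 ($2,593): 10% coinsurance on $2,593 = $259.30. Owner owes $259.30 (running OOP $4,011). Insurer: $2,593 − $259.30 = $2,333.70.

$2,333.70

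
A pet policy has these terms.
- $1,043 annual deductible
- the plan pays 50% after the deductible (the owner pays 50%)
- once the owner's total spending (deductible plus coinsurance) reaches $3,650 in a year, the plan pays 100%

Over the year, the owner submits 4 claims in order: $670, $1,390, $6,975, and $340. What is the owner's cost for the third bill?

Claim 1 — $670: all of it applies to the deductible. Owner owes $670 (running OOP $670).
Claim 2 — $1,390: $373 to deductible, leaving $1,017; owner's 50% is $508.50. Owner pays $881.50; OOP now $1,551.50.
Claim 3 — $6,975: 50% coinsurance on $6,975 = $3,487.50. That would push OOP to $5,039, over the $3,650 cap, so owner pays $3,650 − $1,551.50 = $2,098.50.

$2,098.50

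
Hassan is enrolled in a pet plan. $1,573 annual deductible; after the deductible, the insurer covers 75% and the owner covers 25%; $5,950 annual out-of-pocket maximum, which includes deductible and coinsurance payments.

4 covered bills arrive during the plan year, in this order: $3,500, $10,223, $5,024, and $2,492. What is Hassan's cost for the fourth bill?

$83.50

#1 ($3,500): deductible takes $1,573, $1,927 remains; coinsurance $1,927 × 25% = $481.75. Owner pays $2,054.75; OOP now $2,054.75.
#2 ($10,223): deductible met; 25% of $10,223 = $2,555.75. Owner pays $2,555.75; OOP now $4,610.50.
#3 ($5,024): deductible already satisfied, so owner's share is 25% × $5,024 = $1,256. Cost to owner: $1,256. OOP to date $5,866.50.
#4 ($2,492): deductible already satisfied, so owner's share is 25% × $2,492 = $623. That would push OOP to $6,489.50, over the $5,950 cap, so owner pays $5,950 − $5,866.50 = $83.50.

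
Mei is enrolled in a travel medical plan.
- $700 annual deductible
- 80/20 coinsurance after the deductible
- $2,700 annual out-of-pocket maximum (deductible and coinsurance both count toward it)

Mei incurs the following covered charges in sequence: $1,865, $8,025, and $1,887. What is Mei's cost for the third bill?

Claim 1 — $1,865: $700 to deductible, leaving $1,165; traveler's 20% is $233. Traveler pays $933; OOP now $933.
Claim 2 — $8,025: deductible already satisfied, so traveler's share is 20% × $8,025 = $1,605. Cost to traveler: $1,605. OOP to date $2,538.
Claim 3 — $1,887: 20% coinsurance on $1,887 = $377.40. That would push OOP to $2,915.40, over the $2,700 cap, so traveler pays $2,700 − $2,538 = $162.

$162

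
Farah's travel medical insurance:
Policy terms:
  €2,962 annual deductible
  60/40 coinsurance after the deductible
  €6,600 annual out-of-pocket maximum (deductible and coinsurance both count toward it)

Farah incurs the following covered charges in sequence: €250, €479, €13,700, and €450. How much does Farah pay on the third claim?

€5,871

Bill 1, €250: all of it applies to the deductible. Traveler pays €250; OOP now €250.
Bill 2, €479: fully absorbed by the deductible. Traveler owes €479 (running OOP €729).
Bill 3, €13,700: €2,233 to deductible, leaving €11,467; 40% of €11,467 = €4,586.80. Claim cost before the cap: €2,233 + €4,586.80 = €6,819.80. Adding that to €729 gives €7,548.80, past the €6,600 cap; traveler pays only €6,600 − €729 = €5,871.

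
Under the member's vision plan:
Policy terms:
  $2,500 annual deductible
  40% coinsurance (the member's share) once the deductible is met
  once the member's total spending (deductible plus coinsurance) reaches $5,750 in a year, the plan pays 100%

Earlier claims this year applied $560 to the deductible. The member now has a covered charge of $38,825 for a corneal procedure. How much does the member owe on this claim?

Deductible still to meet: $2,500 − $560 = $1,940.
After the $1,940 deductible portion, $38,825 − $1,940 = $36,885 is subject to coinsurance.
Coinsurance: $36,885 × 40% = $14,754.
So the member owes $1,940 + $14,754 = $16,694 before any cap.
Adding $16,694 to the $560 already spent would give $17,254, which exceeds the $5,750 cap; the member pays just $5,750 − $560 = $5,190.

$5,190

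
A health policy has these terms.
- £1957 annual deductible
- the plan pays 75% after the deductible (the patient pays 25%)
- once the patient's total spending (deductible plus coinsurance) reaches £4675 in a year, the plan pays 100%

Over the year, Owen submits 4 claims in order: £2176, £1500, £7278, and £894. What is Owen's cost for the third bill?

£1819.50

Claim 1 (£2176): £1957 finishes the deductible; £219 goes to coinsurance; patient's 25% is £54.75. Patient owes £2011.75 (running OOP £2011.75).
Claim 2 (£1500): 25% coinsurance on £1500 = £375. Cost to patient: £375. OOP to date £2386.75.
Claim 3 (£7278): deductible met; 25% of £7278 = £1819.50. Cost to patient: £1819.50. OOP to date £4206.25.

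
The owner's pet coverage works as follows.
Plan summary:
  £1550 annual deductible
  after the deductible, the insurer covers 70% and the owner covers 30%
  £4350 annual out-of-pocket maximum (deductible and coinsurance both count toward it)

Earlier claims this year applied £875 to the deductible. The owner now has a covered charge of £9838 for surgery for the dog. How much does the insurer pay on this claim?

£875 of the £1550 deductible is already met, leaving £675.
The remaining £9163 (= £9838 − £675) moves to coinsurance.
30% of £9163 = £2748.90 falls to the owner.
Owner responsibility before any cap: £675 + £2748.90 = £3423.90.
Year-to-date out-of-pocket becomes £875 + £3423.90 = £4298.90, still under the £4350 maximum, so no cap applies.
Insurer pays the balance: £9838 − £3423.90 = £6414.10.

£6414.10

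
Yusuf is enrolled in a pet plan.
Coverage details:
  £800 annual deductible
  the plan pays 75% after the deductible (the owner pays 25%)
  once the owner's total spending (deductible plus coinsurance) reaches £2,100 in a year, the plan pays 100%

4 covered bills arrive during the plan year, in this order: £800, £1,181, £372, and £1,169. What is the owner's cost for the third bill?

£93

Claim 1 (£800): entire amount goes to the deductible. Cost to owner: £800. OOP to date £800.
Claim 2 (£1,181): deductible already satisfied, so owner's share is 25% × £1,181 = £295.25. Cost to owner: £295.25. OOP to date £1,095.25.
Claim 3 (£372): 25% coinsurance on £372 = £93. Cost to owner: £93. OOP to date £1,188.25.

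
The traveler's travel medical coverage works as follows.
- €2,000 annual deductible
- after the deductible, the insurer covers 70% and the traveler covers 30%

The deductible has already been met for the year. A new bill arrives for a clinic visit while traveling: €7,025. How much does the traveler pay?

With the deductible met, the entire €7,025 is subject to coinsurance.
Traveler's 30% share of €7,025 is €2,107.50.

€2,107.50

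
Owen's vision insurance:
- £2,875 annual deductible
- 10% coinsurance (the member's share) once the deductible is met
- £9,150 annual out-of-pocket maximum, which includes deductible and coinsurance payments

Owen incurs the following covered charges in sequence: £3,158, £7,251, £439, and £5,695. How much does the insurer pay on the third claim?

Claim 1 (£3,158): £2,875 finishes the deductible; £283 goes to coinsurance; 10% of £283 = £28.30. Cost to member: £2,903.30. OOP to date £2,903.30. Plan pays £3,158 − £2,903.30 = £254.70.
Claim 2 (£7,251): 10% coinsurance on £7,251 = £725.10. Member owes £725.10 (running OOP £3,628.40). Plan pays £7,251 − £725.10 = £6,525.90.
Claim 3 (£439): deductible met; 10% of £439 = £43.90. Member owes £43.90 (running OOP £3,672.30). Plan pays £439 − £43.90 = £395.10.

£395.10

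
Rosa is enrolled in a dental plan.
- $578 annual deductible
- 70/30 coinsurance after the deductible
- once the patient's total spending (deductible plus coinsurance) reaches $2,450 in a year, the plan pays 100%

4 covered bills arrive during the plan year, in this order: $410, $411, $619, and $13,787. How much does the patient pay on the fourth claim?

Bill 1, $410: entire amount goes to the deductible. Patient owes $410 (running OOP $410).
Bill 2, $411: deductible takes $168, $243 remains; 30% of $243 = $72.90. Patient owes $240.90 (running OOP $650.90).
Bill 3, $619: deductible already satisfied, so patient's share is 30% × $619 = $185.70. Patient owes $185.70 (running OOP $836.60).
Bill 4, $13,787: 30% coinsurance on $13,787 = $4,136.10. That would push OOP to $4,972.70, over the $2,450 cap, so patient pays $2,450 − $836.60 = $1,613.40.

$1,613.40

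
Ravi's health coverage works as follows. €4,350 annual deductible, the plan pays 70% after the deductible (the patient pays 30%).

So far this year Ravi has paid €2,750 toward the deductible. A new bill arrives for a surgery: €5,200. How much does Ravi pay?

€2,680

Remaining deductible: €4,350 − €2,750 = €1,600.
After the €1,600 deductible portion, €5,200 − €1,600 = €3,600 is subject to coinsurance.
30% of €3,600 = €1,080 falls to the patient.
Patient responsibility: €1,600 + €1,080 = €2,680.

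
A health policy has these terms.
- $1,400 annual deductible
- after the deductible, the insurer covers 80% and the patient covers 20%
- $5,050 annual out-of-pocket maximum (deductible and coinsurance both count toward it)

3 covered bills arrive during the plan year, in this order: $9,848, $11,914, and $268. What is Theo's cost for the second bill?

$1,960.40

#1 ($9,848): $1,400 to deductible, leaving $8,448; 20% of $8,448 = $1,689.60. Patient pays $3,089.60; OOP now $3,089.60.
#2 ($11,914): deductible already satisfied, so patient's share is 20% × $11,914 = $2,382.80. That would push OOP to $5,472.40, over the $5,050 cap, so patient pays $5,050 − $3,089.60 = $1,960.40.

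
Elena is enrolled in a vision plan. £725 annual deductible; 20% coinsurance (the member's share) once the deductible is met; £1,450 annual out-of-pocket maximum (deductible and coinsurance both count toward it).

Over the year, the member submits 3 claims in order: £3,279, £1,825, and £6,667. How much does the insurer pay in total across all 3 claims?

£10,321

Claim 1 (£3,279): £725 finishes the deductible; £2,554 goes to coinsurance; coinsurance £2,554 × 20% = £510.80. Cost to member: £1,235.80. OOP to date £1,235.80. Plan pays £3,279 − £1,235.80 = £2,043.20.
Claim 2 (£1,825): 20% coinsurance on £1,825 = £365. Adding that to £1,235.80 gives £1,600.80, past the £1,450 cap; member pays only £1,450 − £1,235.80 = £214.20. Plan pays £1,825 − £214.20 = £1,610.80.
Claim 3 (£6,667): deductible already satisfied, so member's share is 20% × £6,667 = £1,333.40. Adding that to £1,450 gives £2,783.40, past the £1,450 cap; member pays only £1,450 − £1,450 = £0. Insurer: £6,667 − £0 = £6,667.
Insurer total: £2,043.20 + £1,610.80 + £6,667 = £10,321.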